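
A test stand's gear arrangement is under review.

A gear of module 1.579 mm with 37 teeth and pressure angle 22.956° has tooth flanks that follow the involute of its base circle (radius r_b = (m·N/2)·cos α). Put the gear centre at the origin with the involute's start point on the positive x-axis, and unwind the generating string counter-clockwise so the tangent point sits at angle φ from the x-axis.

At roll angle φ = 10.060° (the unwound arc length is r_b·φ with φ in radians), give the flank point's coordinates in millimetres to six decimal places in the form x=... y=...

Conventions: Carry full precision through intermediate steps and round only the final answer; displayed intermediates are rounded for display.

recognized (one wheel, involute flank): single-mesh tooth geometry, m = 1.579, N = 37
pitch radius r_p = m·N/2 = 1.579·37/2 = 29.211500
base radius r_b = r_p·cos α = 29.211500·cos 22.956° = 26.898085
roll angle φ = 10.060° = 0.17558012 rad
x = r_b·(cos φ + φ·sin φ) = 27.309507
y = r_b·(sin φ − φ·cos φ) = 0.048382

x=27.309507 y=0.048382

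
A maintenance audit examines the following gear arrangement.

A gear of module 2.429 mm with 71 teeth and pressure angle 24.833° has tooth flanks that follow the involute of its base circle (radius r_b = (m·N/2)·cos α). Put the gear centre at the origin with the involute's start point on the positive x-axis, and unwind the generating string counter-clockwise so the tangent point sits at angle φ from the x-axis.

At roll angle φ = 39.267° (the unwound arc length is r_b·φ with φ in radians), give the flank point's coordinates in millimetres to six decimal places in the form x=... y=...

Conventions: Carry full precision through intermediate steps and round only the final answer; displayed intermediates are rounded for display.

x=94.532079 y=8.008967

single-mesh involute tooth geometry (71T wheel at module 2.429)
pitch radius r_p = m·N/2 = 2.429·71/2 = 86.229500
base radius r_b = r_p·cos α = 86.229500·cos 24.833° = 78.256353
roll angle φ = 39.267° = 0.68533844 rad
x = r_b·(cos φ + φ·sin φ) = 94.532079
y = r_b·(sin φ − φ·cos φ) = 8.008967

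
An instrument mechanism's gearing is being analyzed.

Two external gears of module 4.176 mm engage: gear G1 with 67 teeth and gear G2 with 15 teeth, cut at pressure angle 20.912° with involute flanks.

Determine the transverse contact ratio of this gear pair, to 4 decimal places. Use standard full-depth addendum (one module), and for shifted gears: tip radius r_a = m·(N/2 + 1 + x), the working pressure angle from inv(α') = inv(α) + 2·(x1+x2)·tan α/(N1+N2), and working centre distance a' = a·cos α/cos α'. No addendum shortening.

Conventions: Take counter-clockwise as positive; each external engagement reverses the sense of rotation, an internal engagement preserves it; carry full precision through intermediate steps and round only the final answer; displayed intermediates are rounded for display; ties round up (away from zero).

1.6029

single-mesh involute tooth geometry (67T engaging 15T at module 4.176)
base radii: r_b1 = 130.681014, r_b2 = 29.256943
tip radii: r_a1 = 144.072000, r_a2 = 35.496000
no profile shift: α' = α, a' = a
action lengths: √(r_a1²−r_b1²) = 60.656523, √(r_a2²−r_b2²) = 20.099684
base pitch p_b = π·m·cos α = 12.255120
CR = (60.656523 + 20.099684 − 171.216000·sin 20.91200°)/12.255120 = 1.602877
contact ratio ≈ 1.6029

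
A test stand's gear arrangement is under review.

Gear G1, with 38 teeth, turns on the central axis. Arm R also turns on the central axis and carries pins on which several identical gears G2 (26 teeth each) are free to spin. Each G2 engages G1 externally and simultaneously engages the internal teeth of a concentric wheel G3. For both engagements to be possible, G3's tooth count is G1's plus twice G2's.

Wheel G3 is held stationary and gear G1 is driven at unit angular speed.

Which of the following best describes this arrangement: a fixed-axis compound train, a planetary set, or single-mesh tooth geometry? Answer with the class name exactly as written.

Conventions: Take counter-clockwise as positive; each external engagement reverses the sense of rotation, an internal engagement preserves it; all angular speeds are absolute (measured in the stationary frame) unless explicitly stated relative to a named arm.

planetary set

class = planetary set [G3 = 38+2·26 = 90; Willis about the carrier]
classification: planetary set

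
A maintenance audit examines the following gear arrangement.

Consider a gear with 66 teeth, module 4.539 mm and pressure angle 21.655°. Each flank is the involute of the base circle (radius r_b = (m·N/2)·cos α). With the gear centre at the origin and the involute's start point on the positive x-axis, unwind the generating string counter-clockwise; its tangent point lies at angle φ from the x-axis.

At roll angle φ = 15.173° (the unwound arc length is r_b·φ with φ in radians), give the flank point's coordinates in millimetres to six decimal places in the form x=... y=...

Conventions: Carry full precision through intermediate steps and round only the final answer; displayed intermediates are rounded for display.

single-mesh involute tooth geometry (66T wheel at module 4.539)
pitch radius r_p = m·N/2 = 4.539·66/2 = 149.787000
base radius r_b = r_p·cos α = 149.787000·cos 21.655° = 139.215435
roll angle φ = 15.173° = 0.26481881 rad
x = r_b·(cos φ + φ·sin φ) = 144.011704
y = r_b·(sin φ − φ·cos φ) = 0.855783

x=144.011704 y=0.855783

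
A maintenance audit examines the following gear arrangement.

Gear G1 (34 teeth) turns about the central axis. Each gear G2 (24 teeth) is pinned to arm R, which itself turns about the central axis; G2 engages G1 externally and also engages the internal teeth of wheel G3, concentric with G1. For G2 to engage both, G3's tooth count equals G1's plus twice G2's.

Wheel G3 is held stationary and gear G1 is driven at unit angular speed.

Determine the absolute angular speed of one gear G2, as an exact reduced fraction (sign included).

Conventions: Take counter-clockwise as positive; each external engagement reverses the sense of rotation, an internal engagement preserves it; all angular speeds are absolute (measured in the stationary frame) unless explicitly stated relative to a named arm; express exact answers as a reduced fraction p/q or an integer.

topology: planetary set — G1 34T / G2 24T / G3 82T, arm = carrier (Willis)
ring teeth: 34 + 2·24 = 82
34(ω_sun−ω_arm) = −82(ω_ring−ω_arm),  ω_ring = 0, ω_sun = 1
34(1−ω_arm) = −82(0−ω_arm)  ⇒  116·ω_arm = 34  ⇒  ω_arm = 17/58
sun–planet mesh: 34·(1−17/58) = −24·(ω_p−ω_arm)  ⇒  ω_p−ω_arm = -697/696
ω_p = 17/58 − 697/696 = -17/24
exact speed ratio = -17/24

-17/24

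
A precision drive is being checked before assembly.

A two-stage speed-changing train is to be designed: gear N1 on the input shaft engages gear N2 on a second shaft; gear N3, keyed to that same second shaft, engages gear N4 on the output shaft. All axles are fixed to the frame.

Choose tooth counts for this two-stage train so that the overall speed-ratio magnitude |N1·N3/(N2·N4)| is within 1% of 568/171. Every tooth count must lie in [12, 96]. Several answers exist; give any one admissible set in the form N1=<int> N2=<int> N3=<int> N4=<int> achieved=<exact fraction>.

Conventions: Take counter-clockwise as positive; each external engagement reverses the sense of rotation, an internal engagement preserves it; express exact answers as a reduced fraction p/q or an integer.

N1=16 N2=18 N3=71 N4=19 achieved=568/171

2-stage fixed-axis compound train for ratio 568/171
target = 568/171 in lowest terms: an exact hit needs N1·N3 = k·568 and N2·N4 = k·171 for one integer k, every count in [12, 96]; additionally prefer no 1:1 stage (N1 ≠ N2, N3 ≠ N4)
k = 1: no 1:1-free in-range split of k·568 and k·171 into factor pairs; take k = 2
k = 2: N1·N3 = 1136 = 16·71, N2·N4 = 342 = 18·19
achieved = 16·71/(18·19) = 568/171; |achieved − target| = 0 ≤ 142/4275 ✓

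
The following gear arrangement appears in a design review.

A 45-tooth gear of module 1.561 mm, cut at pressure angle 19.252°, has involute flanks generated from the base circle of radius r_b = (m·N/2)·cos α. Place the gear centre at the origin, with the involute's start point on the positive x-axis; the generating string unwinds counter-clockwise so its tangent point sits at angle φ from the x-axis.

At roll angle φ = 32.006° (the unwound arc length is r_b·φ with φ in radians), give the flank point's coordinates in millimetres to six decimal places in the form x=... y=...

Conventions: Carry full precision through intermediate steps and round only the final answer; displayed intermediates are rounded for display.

x=37.935171 y=1.867176

class = single-mesh tooth geometry [base-circle involute, m = 1.561, 45T]
pitch radius r_p = m·N/2 = 1.561·45/2 = 35.122500
base radius r_b = r_p·cos α = 35.122500·cos 19.252° = 33.158362
roll angle φ = 32.006° = 0.55861008 rad
x = r_b·(cos φ + φ·sin φ) = 37.935171
y = r_b·(sin φ − φ·cos φ) = 1.867176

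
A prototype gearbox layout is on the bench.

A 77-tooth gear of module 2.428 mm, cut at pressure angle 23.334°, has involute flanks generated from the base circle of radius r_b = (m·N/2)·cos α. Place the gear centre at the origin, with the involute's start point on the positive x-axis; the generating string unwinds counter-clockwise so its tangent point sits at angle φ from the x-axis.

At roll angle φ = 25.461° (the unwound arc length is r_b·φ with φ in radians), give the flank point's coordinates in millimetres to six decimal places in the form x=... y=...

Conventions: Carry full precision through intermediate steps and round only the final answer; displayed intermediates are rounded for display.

x=93.893527 y=2.461438

class = single-mesh tooth geometry [base-circle involute, m = 2.428, 77T]
pitch radius r_p = m·N/2 = 2.428·77/2 = 93.478000
base radius r_b = r_p·cos α = 93.478000·cos 23.334° = 85.832574
roll angle φ = 25.461° = 0.44437828 rad
x = r_b·(cos φ + φ·sin φ) = 93.893527
y = r_b·(sin φ − φ·cos φ) = 2.461438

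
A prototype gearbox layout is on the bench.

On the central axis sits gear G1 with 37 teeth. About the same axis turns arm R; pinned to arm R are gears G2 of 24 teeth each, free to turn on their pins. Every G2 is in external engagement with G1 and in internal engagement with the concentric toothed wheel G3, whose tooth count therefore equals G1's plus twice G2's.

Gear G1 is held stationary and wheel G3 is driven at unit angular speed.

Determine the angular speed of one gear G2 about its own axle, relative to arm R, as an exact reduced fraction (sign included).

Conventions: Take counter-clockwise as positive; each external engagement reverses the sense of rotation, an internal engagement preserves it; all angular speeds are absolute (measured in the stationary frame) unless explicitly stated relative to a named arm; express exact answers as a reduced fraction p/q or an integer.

3145/2928

topology: planetary set — G1 37T / G2 24T / G3 85T, arm = carrier (Willis)
ring teeth: 37 + 2·24 = 85
37(ω_sun−ω_arm) = −85(ω_ring−ω_arm),  ω_sun = 0, ω_ring = 1
37(0−ω_arm) = −85(1−ω_arm)  ⇒  122·ω_arm = 85  ⇒  ω_arm = 85/122
sun–planet mesh: 37·(0−85/122) = −24·(ω_p−ω_arm)  ⇒  ω_p−ω_arm = 3145/2928
exact speed ratio = 3145/2928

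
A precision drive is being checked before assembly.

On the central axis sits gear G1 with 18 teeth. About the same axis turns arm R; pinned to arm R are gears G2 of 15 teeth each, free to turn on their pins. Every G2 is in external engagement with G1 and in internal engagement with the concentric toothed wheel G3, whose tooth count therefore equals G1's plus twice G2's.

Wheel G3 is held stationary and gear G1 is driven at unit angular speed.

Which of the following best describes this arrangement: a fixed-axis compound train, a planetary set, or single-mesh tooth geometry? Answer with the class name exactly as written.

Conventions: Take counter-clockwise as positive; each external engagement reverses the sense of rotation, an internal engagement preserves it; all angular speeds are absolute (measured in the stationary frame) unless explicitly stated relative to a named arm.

planetary set

planetary set (18T centre, 15T on arm, 48T internal) — Willis relation
classification: planetary set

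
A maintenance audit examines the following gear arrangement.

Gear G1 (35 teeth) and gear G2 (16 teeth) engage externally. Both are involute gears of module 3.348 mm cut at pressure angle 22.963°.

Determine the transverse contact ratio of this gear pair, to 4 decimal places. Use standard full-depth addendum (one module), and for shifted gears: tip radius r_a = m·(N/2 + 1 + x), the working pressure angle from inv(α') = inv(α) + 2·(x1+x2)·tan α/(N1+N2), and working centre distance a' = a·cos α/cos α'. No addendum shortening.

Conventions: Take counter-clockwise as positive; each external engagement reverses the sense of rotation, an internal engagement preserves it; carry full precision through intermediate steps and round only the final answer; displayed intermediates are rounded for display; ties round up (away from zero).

topology: single-mesh involute geometry — m = 3.348, 35T/16T pair
base radii: r_b1 = 53.947152, r_b2 = 24.661555
tip radii: r_a1 = 61.938000, r_a2 = 30.132000
no profile shift: α' = α, a' = a
action lengths: √(r_a1²−r_b1²) = 30.430588, √(r_a2²−r_b2²) = 17.313149
base pitch p_b = π·m·cos α = 9.684570
CR = (30.430588 + 17.313149 − 85.374000·sin 22.96300°)/9.684570 = 1.490641
contact ratio ≈ 1.4906

1.4906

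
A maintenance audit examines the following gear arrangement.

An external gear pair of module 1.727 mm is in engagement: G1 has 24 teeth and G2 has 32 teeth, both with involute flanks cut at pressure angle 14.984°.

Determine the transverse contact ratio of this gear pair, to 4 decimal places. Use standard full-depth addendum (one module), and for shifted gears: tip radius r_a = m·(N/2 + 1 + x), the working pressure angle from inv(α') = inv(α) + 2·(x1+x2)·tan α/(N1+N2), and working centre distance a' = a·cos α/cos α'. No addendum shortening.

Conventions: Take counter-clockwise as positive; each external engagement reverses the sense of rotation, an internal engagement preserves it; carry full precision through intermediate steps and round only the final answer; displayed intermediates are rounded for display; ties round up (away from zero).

class = single-mesh tooth geometry [involute pair 24T × 32T, m = 1.727]
base radii: r_b1 = 20.019344, r_b2 = 26.692459
tip radii: r_a1 = 22.451000, r_a2 = 29.359000
no profile shift: α' = α, a' = a
action lengths: √(r_a1²−r_b1²) = 10.162346, √(r_a2²−r_b2²) = 12.225528
base pitch p_b = π·m·cos α = 5.241052
CR = (10.162346 + 12.225528 − 48.356000·sin 14.98400°)/5.241052 = 1.886160
contact ratio ≈ 1.8862

1.8862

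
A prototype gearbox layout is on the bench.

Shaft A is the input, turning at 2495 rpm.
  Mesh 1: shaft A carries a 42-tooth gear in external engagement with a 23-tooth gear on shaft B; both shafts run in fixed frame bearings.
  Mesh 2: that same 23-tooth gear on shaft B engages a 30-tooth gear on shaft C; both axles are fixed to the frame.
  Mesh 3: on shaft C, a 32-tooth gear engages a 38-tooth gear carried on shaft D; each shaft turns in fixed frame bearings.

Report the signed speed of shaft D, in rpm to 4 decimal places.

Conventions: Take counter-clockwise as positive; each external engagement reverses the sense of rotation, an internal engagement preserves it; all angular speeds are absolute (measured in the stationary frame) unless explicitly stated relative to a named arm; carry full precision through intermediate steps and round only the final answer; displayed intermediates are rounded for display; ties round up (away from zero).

-2941.4737 rpm

class = fixed-axis compound train [3 meshes; 3 ratios multiply, 3 sense flips]
mesh 1 [42T→23T]: ω = 2495.0000×42/23 = 4556.0870 rpm, sense flips to −
mesh 2 [23T→30T]: ω = 4556.0870×23/30 = 3493.0000 rpm, sense flips to +
mesh 3 [32T→38T]: ω = 3493.0000×32/38 = 2941.4737 rpm, sense flips to −
signed output speed = -2941.4737 rpm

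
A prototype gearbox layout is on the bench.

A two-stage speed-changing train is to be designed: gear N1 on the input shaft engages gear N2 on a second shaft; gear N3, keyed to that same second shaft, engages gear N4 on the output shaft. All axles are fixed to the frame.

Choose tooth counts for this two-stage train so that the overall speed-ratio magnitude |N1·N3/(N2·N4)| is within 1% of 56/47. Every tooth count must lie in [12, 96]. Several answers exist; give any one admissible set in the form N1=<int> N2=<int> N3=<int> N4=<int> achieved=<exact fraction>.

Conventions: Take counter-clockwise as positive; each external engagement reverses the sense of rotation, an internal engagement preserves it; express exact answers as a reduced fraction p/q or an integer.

N1=12 N2=47 N3=56 N4=12 achieved=56/47

design class (target 56/47): fixed-axis compound train
target = 56/47 in lowest terms: an exact hit needs N1·N3 = k·56 and N2·N4 = k·47 for one integer k, every count in [12, 96]; additionally prefer no 1:1 stage (N1 ≠ N2, N3 ≠ N4)
k = 1…11: no 1:1-free in-range split of k·56 and k·47 into factor pairs; take k = 12
k = 12: N1·N3 = 672 = 12·56, N2·N4 = 564 = 47·12
achieved = 12·56/(47·12) = 56/47; |achieved − target| = 0 ≤ 14/1175 ✓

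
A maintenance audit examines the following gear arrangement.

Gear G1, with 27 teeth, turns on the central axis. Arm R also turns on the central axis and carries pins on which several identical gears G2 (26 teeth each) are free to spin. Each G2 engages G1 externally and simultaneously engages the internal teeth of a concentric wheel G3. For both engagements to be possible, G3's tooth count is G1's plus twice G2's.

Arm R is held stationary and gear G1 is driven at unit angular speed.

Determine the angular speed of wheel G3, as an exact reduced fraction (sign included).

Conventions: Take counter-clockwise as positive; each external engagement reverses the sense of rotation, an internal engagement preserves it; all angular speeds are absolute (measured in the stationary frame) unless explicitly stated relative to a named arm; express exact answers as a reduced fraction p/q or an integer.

-27/79

class = planetary set [G3 = 27+2·26 = 79; Willis about the carrier]
ring teeth: 27 + 2·26 = 79
27(ω_sun−ω_arm) = −79(ω_ring−ω_arm),  ω_arm = 0, ω_sun = 1
ω_ring = 0 − (27/79)(1−0) = -27/79
exact speed ratio = -27/79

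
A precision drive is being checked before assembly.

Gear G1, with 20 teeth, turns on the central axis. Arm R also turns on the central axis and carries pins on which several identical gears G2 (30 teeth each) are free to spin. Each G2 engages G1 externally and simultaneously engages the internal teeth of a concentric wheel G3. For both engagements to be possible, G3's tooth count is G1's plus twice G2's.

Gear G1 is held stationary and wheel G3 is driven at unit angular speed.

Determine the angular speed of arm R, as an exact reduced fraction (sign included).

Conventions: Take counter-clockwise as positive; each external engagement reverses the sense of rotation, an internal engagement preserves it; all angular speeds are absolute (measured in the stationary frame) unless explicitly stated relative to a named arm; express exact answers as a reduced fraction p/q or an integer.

4/5

topology: planetary set — G1 20T / G2 30T / G3 80T, arm = carrier (Willis)
ring teeth: 20 + 2·30 = 80
20(ω_sun−ω_arm) = −80(ω_ring−ω_arm),  ω_sun = 0, ω_ring = 1
20(0−ω_arm) = −80(1−ω_arm)  ⇒  100·ω_arm = 80  ⇒  ω_arm = 4/5
exact speed ratio = 4/5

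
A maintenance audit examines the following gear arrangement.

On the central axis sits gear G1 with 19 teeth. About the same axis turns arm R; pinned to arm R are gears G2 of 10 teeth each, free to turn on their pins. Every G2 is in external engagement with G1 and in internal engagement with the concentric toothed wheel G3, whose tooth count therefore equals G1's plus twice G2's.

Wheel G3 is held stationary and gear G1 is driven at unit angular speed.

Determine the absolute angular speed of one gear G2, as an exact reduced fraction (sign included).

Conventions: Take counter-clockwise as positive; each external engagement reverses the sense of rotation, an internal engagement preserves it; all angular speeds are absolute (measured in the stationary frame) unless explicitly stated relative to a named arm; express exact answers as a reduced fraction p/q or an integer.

recognized (axles ride arm R): planetary set, 19/10/39 teeth
ring teeth: 19 + 2·10 = 39
19(ω_sun−ω_arm) = −39(ω_ring−ω_arm),  ω_ring = 0, ω_sun = 1
19(1−ω_arm) = −39(0−ω_arm)  ⇒  58·ω_arm = 19  ⇒  ω_arm = 19/58
sun–planet mesh: 19·(1−19/58) = −10·(ω_p−ω_arm)  ⇒  ω_p−ω_arm = -741/580
ω_p = 19/58 − 741/580 = -19/20
exact speed ratio = -19/20

-19/20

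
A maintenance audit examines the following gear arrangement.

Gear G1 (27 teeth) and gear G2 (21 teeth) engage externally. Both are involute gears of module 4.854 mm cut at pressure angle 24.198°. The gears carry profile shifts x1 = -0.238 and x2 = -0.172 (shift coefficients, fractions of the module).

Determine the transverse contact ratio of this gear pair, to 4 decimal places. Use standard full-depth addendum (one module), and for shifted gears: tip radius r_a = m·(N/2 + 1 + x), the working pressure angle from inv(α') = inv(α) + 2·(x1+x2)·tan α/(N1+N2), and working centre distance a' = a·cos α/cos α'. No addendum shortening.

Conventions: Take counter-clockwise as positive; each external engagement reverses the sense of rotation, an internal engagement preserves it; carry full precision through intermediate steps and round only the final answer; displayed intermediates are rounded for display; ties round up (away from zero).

class = single-mesh tooth geometry [involute pair 27T × 21T, m = 4.854]
base radii: r_b1 = 59.771257, r_b2 = 46.488755
tip radii: r_a1 = 69.227748, r_a2 = 54.986112
inv(α') = inv(24.198°) + 2·(-0.238-0.172)·tan α/(27+21) = 0.01936425  ⇒  α' = 21.75497°
a' = a·cos α / cos α' = 116.4960·cos 24.198°/cos 21.75497° = 114.408483
action lengths: √(r_a1²−r_b1²) = 34.926751, √(r_a2²−r_b2²) = 29.364403
base pitch p_b = π·m·cos α = 13.909403
CR = (34.926751 + 29.364403 − 114.408483·sin 21.75497°)/13.909403 = 1.573541
contact ratio ≈ 1.5735

1.5735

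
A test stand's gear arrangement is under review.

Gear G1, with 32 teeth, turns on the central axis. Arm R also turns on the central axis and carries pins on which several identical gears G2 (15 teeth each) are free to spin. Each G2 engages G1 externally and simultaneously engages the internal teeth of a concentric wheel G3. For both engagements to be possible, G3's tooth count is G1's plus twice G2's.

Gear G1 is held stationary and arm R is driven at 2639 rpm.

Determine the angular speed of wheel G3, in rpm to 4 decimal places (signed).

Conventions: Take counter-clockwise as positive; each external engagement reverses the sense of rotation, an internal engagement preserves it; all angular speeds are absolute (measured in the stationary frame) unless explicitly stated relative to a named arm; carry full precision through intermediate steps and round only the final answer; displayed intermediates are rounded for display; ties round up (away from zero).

class = planetary set [G3 = 32+2·15 = 62; Willis about the carrier]
normalise by the input: solve with ω_arm = 1, then scale by 2639 rpm
ring teeth: 32 + 2·15 = 62
32(ω_sun−ω_arm) = −62(ω_ring−ω_arm),  ω_sun = 0, ω_arm = 1
ω_ring = 1 − (32/62)(0−1) = 47/31
scale: ω_ring = 47/31 × 2639 rpm = +4001.0645 rpm

+4001.0645 rpm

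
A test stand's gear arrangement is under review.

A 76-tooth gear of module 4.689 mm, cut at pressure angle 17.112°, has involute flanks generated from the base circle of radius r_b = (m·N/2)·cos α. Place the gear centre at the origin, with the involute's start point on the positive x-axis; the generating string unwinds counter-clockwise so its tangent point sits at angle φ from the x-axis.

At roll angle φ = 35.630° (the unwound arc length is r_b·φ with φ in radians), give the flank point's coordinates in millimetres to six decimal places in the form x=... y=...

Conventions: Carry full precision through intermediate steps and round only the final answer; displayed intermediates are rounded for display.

x=200.105828 y=13.130144

single-mesh involute tooth geometry (76T wheel at module 4.689)
pitch radius r_p = m·N/2 = 4.689·76/2 = 178.182000
base radius r_b = r_p·cos α = 178.182000·cos 17.112° = 170.294134
roll angle φ = 35.630° = 0.62186081 rad
x = r_b·(cos φ + φ·sin φ) = 200.105828
y = r_b·(sin φ − φ·cos φ) = 13.130144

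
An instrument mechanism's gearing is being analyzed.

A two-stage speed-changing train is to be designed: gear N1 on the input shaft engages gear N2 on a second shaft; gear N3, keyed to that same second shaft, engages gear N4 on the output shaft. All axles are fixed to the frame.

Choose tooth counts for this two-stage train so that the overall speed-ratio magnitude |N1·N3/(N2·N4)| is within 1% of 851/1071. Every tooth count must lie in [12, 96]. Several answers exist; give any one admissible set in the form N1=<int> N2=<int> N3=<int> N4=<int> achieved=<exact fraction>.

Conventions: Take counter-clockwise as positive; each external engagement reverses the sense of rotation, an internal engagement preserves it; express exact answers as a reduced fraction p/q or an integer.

N1=23 N2=17 N3=37 N4=63 achieved=851/1071

design class (target 851/1071): fixed-axis compound train
target = 851/1071 in lowest terms: an exact hit needs N1·N3 = k·851 and N2·N4 = k·1071 for one integer k, every count in [12, 96]; additionally prefer no 1:1 stage (N1 ≠ N2, N3 ≠ N4)
k = 1: N1·N3 = 851 = 23·37, N2·N4 = 1071 = 17·63
achieved = 23·37/(17·63) = 851/1071; |achieved − target| = 0 ≤ 851/107100 ✓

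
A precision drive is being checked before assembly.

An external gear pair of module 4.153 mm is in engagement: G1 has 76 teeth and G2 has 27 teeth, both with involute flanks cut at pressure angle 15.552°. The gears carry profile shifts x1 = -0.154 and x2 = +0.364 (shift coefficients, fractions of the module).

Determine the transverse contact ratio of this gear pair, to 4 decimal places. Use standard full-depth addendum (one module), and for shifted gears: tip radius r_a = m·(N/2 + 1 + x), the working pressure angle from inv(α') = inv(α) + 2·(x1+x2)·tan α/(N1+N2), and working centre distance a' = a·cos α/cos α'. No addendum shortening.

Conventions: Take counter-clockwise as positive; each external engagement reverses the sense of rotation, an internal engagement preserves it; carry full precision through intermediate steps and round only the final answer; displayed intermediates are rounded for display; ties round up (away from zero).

1.8622

recognized (one external pair, fixed centres): single-mesh tooth geometry, m = 4.153, N1 = 76, N2 = 27
base radii: r_b1 = 152.036038, r_b2 = 54.012803
tip radii: r_a1 = 161.327438, r_a2 = 61.730192
inv(α') = inv(15.552°) + 2·(-0.154+0.364)·tan α/(76+27) = 0.00800338  ⇒  α' = 16.34782°
a' = a·cos α / cos α' = 213.8795·cos 15.552°/cos 16.34782° = 214.730229
action lengths: √(r_a1²−r_b1²) = 53.959109, √(r_a2²−r_b2²) = 29.887016
base pitch p_b = π·m·cos α = 12.569350
CR = (53.959109 + 29.887016 − 214.730229·sin 16.34782°)/12.569350 = 1.862190
contact ratio ≈ 1.8622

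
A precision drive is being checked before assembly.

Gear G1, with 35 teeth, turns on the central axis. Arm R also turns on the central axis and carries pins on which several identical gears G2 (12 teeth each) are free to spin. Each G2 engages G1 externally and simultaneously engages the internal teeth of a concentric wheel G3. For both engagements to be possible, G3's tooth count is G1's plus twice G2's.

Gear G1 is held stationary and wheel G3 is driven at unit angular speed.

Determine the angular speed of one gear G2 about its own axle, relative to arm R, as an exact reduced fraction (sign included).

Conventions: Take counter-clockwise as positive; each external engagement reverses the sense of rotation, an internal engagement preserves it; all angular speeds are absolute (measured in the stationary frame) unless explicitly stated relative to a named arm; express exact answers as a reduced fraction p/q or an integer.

planetary set (35T centre, 12T on arm, 59T internal) — Willis relation
ring teeth: 35 + 2·12 = 59
35(ω_sun−ω_arm) = −59(ω_ring−ω_arm),  ω_sun = 0, ω_ring = 1
35(0−ω_arm) = −59(1−ω_arm)  ⇒  94·ω_arm = 59  ⇒  ω_arm = 59/94
sun–planet mesh: 35·(0−59/94) = −12·(ω_p−ω_arm)  ⇒  ω_p−ω_arm = 2065/1128
exact speed ratio = 2065/1128

2065/1128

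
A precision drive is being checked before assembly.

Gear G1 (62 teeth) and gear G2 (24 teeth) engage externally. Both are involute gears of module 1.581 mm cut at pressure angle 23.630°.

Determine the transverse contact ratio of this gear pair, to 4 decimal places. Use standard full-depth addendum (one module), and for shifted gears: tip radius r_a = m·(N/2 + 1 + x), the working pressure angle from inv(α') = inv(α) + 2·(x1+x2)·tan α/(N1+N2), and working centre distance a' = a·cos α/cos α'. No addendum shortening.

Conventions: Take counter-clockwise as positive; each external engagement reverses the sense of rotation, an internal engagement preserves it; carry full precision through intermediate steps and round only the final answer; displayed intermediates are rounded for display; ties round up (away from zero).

topology: single-mesh involute geometry — m = 1.581, 62T/24T pair
base radii: r_b1 = 44.901574, r_b2 = 17.381254
tip radii: r_a1 = 50.592000, r_a2 = 20.553000
no profile shift: α' = α, a' = a
action lengths: √(r_a1²−r_b1²) = 23.310923, √(r_a2²−r_b2²) = 10.968947
base pitch p_b = π·m·cos α = 4.550402
CR = (23.310923 + 10.968947 − 67.983000·sin 23.63000°)/4.550402 = 1.544990
contact ratio ≈ 1.5450

1.5450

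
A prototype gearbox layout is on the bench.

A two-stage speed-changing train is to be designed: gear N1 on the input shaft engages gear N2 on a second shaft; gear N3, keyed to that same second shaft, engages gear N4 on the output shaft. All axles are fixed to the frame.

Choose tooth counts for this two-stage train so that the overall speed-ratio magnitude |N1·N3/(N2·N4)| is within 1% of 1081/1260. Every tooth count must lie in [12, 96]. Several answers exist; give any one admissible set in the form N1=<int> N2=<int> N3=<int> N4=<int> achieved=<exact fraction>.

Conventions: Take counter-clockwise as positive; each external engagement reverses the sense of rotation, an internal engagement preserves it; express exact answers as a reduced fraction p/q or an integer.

topology: fixed-axis compound train — 2 stages, target 1081/1260
target = 1081/1260 in lowest terms: an exact hit needs N1·N3 = k·1081 and N2·N4 = k·1260 for one integer k, every count in [12, 96]; additionally prefer no 1:1 stage (N1 ≠ N2, N3 ≠ N4)
k = 1: N1·N3 = 1081 = 23·47, N2·N4 = 1260 = 14·90
achieved = 23·47/(14·90) = 1081/1260; |achieved − target| = 0 ≤ 1081/126000 ✓

N1=23 N2=14 N3=47 N4=90 achieved=1081/1260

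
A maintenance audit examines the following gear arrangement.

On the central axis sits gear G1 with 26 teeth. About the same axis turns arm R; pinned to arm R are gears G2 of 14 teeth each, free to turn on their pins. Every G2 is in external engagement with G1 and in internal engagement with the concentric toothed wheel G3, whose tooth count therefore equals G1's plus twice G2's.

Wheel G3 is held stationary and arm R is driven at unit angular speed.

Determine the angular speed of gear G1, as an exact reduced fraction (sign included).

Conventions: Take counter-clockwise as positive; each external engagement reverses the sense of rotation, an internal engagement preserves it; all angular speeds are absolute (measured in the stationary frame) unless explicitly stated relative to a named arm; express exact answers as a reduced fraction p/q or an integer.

40/13

topology: planetary set — G1 26T / G2 14T / G3 54T, arm = carrier (Willis)
ring teeth: 26 + 2·14 = 54
26(ω_sun−ω_arm) = −54(ω_ring−ω_arm),  ω_ring = 0, ω_arm = 1
ω_sun = 1 − (54/26)(0−1) = 40/13
exact speed ratio = 40/13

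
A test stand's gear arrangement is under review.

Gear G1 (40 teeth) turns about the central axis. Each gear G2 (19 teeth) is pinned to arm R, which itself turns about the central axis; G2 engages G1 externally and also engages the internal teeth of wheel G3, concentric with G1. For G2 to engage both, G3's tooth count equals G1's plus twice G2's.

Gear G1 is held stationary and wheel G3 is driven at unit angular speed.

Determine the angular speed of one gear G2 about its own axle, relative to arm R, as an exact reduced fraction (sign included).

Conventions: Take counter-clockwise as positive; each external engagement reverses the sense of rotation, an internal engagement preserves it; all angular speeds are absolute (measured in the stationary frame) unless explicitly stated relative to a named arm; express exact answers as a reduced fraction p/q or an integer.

1560/1121

topology: planetary set — G1 40T / G2 19T / G3 78T, arm = carrier (Willis)
ring teeth: 40 + 2·19 = 78
40(ω_sun−ω_arm) = −78(ω_ring−ω_arm),  ω_sun = 0, ω_ring = 1
40(0−ω_arm) = −78(1−ω_arm)  ⇒  118·ω_arm = 78  ⇒  ω_arm = 39/59
sun–planet mesh: 40·(0−39/59) = −19·(ω_p−ω_arm)  ⇒  ω_p−ω_arm = 1560/1121
exact speed ratio = 1560/1121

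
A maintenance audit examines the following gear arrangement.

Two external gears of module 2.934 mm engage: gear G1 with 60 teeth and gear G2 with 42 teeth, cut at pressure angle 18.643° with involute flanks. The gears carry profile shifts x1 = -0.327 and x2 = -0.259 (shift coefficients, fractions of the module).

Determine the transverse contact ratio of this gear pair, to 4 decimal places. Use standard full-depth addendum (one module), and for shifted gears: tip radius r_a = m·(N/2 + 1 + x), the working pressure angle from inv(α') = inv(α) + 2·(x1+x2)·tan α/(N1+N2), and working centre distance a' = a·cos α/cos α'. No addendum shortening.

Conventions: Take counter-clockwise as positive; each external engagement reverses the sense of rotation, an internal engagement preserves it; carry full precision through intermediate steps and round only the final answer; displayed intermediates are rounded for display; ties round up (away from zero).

single-mesh involute tooth geometry (60T engaging 42T at module 2.934)
base radii: r_b1 = 83.401482, r_b2 = 58.381037
tip radii: r_a1 = 89.994582, r_a2 = 63.788094
inv(α') = inv(18.643°) + 2·(-0.327-0.259)·tan α/(60+42) = 0.00811467  ⇒  α' = 16.42157°
a' = a·cos α / cos α' = 149.6340·cos 18.643°/cos 16.42157° = 147.812132
action lengths: √(r_a1²−r_b1²) = 33.811501, √(r_a2²−r_b2²) = 25.701661
base pitch p_b = π·m·cos α = 8.733783
CR = (33.811501 + 25.701661 − 147.812132·sin 16.42157°)/8.733783 = 2.029622
contact ratio ≈ 2.0296

2.0296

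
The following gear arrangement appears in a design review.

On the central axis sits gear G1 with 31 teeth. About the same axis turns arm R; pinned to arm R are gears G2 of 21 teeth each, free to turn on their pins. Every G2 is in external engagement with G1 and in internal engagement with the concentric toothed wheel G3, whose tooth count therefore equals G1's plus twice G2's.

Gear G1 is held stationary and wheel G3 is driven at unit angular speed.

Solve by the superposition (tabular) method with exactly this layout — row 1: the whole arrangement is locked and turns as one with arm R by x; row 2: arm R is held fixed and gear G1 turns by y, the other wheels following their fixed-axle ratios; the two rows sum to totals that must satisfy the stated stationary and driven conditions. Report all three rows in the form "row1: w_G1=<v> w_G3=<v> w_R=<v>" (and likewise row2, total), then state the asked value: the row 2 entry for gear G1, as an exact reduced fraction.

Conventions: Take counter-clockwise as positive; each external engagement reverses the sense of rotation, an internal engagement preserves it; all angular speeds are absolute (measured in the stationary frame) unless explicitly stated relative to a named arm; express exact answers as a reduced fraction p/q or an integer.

planetary set (31T centre, 21T on arm, 73T internal) — Willis relation
row 1 (train locked, turned with arm): all members turn x
superposition row 2 [arm held]: sun y, ring −(31/73)·y, arm 0
boundary: total ω_sun = x + y = 0 and total ω_ring = x − (31/73)·y = 1  ⇒  y = -73/104, x = 73/104
row 2 ring = −(31/73)·(-73/104) = 31/104
totals (row 1 + row 2): sun 73/104 + (-73/104) = 0, ring 73/104 + 31/104 = 1, arm 73/104 + 0 = 73/104
asked cell (row2, sun) = -73/104

row1: w_G1=73/104 w_G3=73/104 w_R=73/104
row2: w_G1=-73/104 w_G3=31/104 w_R=0
total: w_G1=0 w_G3=1 w_R=73/104
asked value: -73/104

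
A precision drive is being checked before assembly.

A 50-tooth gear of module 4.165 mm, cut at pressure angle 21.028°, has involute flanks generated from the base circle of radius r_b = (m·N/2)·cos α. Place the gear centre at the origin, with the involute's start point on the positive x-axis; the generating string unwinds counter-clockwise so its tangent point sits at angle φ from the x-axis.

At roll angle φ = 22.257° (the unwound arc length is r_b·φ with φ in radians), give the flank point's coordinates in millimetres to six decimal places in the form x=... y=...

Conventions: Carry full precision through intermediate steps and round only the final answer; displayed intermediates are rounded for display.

x=104.249513 y=1.870545

class = single-mesh tooth geometry [base-circle involute, m = 4.165, 50T]
pitch radius r_p = m·N/2 = 4.165·50/2 = 104.125000
base radius r_b = r_p·cos α = 104.125000·cos 21.028° = 97.190815
roll angle φ = 22.257° = 0.38845793 rad
x = r_b·(cos φ + φ·sin φ) = 104.249513
y = r_b·(sin φ − φ·cos φ) = 1.870545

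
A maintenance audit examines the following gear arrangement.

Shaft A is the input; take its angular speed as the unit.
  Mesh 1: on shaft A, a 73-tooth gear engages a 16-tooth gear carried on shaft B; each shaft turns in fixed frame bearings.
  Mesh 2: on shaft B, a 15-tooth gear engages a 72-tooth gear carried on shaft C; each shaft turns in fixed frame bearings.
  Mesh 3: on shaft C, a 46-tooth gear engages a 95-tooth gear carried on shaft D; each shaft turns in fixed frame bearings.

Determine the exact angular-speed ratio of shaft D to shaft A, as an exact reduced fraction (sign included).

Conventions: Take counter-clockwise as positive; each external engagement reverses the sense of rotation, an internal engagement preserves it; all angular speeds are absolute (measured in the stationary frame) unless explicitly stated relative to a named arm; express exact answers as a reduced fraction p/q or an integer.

class = fixed-axis compound train [3 meshes; 3 ratios multiply, 3 sense flips]
mesh 1 [73T→16T]: running ratio 73/16, sense −
mesh 2 [15T→72T]: running ratio 365/384, sense +
mesh 3 [46T→95T]: running ratio 1679/3648, sense −
ω_out/ω_in = -1679/3648

-1679/3648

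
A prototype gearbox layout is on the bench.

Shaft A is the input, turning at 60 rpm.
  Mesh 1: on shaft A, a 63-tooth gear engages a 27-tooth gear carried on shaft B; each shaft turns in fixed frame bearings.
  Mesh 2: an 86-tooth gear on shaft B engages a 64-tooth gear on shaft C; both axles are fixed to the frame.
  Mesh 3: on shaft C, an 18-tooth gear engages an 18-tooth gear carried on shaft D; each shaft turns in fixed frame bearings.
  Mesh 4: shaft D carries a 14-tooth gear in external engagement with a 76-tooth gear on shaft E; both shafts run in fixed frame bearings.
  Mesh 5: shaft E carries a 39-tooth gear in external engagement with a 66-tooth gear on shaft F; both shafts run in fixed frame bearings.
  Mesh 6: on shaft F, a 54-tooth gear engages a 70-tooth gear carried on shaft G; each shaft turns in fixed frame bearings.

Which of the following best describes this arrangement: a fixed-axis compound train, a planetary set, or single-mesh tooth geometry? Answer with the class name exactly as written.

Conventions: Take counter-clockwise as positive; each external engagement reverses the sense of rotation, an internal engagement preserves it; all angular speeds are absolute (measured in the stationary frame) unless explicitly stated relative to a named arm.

fixed-axis compound train

recognized (7 fixed axles, 6 meshes): fixed-axis compound train
classification: fixed-axis compound train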